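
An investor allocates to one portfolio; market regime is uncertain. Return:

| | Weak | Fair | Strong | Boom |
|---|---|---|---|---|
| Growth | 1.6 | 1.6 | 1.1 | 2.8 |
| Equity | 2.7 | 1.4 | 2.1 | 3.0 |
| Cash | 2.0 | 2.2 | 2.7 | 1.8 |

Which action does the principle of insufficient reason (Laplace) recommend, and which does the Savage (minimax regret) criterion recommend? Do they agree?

Row averages: Growth=1.775, Equity=2.3, Cash=2.175
Highest average = 2.3 → Equity.
Column bests: Weak=2.7, Fair=2.2, Strong=2.7, Boom=3.0.
Growth regrets: 1.1, 0.6, 1.6, 0.2 → max 1.6
Equity regrets: 0.0, 0.8, 0.6, 0.0 → max 0.8
Cash regrets: 0.7, 0.0, 0.0, 1.2 → max 1.2
Smallest max regret = 0.8 → Equity.

laplace → Equity; minimax regret → Equity (agree)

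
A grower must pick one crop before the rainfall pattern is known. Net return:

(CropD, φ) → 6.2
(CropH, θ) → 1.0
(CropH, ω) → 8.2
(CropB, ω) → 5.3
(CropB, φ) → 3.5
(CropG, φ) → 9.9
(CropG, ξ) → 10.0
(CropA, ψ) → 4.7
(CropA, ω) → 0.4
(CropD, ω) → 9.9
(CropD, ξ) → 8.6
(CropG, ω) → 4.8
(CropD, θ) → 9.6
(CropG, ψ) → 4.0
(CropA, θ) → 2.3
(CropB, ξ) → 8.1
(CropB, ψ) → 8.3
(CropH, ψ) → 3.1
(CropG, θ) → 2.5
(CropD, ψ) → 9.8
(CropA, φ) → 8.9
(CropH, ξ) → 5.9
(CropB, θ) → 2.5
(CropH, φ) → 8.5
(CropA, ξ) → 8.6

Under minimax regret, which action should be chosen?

Column bests: θ=9.6, φ=9.9, ψ=9.8, ω=9.9, ξ=10.0.
CropD regrets: 0.0, 3.7, 0.0, 0.0, 1.4 → max 3.7
CropG regrets: 7.1, 0.0, 5.8, 5.1, 0.0 → max 7.1
CropB regrets: 7.1, 6.4, 1.5, 4.6, 1.9 → max 7.1
CropA regrets: 7.3, 1.0, 5.1, 9.5, 1.4 → max 9.5
CropH regrets: 8.6, 1.4, 6.7, 1.7, 4.1 → max 8.6
Smallest max regret = 3.7 → CropD.

CropD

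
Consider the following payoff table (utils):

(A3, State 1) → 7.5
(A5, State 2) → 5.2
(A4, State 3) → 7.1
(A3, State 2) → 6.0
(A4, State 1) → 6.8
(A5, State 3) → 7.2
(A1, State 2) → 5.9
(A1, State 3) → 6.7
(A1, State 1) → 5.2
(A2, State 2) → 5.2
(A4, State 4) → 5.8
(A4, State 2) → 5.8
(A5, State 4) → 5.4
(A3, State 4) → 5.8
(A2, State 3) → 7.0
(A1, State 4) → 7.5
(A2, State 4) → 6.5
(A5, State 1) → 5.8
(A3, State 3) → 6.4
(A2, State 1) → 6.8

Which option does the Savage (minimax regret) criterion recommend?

Column bests: State 1=7.5, State 2=6.0, State 3=7.2, State 4=7.5.
A1 regrets: 2.3, 0.1, 0.5, 0.0 → max 2.3
A2 regrets: 0.7, 0.8, 0.2, 1.0 → max 1.0
A3 regrets: 0.0, 0.0, 0.8, 1.7 → max 1.7
A4 regrets: 0.7, 0.2, 0.1, 1.7 → max 1.7
A5 regrets: 1.7, 0.8, 0.0, 2.1 → max 2.1
Smallest max regret = 1.0 → A2.

A2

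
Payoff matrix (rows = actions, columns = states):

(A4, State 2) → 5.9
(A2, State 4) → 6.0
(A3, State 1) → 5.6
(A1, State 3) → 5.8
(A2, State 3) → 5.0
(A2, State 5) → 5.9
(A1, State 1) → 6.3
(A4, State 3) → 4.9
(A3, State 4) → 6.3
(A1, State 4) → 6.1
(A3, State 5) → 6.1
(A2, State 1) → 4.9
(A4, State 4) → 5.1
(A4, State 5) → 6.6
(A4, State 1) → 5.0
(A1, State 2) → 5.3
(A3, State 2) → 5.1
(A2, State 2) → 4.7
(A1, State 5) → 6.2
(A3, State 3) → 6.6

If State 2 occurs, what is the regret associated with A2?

1.2

Best payoff under State 2 is 5.9.
Regret = 5.9 − 4.7 = 1.2.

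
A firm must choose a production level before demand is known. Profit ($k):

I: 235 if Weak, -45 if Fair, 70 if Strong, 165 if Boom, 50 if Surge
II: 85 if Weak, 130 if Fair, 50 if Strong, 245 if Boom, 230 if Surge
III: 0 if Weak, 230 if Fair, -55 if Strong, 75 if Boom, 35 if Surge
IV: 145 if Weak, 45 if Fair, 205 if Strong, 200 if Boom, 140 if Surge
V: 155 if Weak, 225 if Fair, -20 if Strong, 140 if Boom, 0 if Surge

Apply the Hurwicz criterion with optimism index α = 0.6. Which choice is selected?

II

I: 0.6·235 + 0.4·(-45) = 123
II: 0.6·245 + 0.4·50 = 167
III: 0.6·230 + 0.4·(-55) = 116
IV: 0.6·205 + 0.4·45 = 141
V: 0.6·225 + 0.4·(-20) = 127
Highest Hurwicz score = 167 → II.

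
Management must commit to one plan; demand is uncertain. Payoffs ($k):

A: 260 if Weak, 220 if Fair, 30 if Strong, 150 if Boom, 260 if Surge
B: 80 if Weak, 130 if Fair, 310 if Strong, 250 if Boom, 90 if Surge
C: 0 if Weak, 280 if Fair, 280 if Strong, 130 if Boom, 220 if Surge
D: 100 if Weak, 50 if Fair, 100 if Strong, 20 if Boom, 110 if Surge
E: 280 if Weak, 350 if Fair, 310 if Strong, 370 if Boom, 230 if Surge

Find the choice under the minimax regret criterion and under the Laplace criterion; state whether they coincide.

Column bests: Weak=280, Fair=350, Strong=310, Boom=370, Surge=260.
A regrets: 20, 130, 280, 220, 0 → max 280
B regrets: 200, 220, 0, 120, 170 → max 220
C regrets: 280, 70, 30, 240, 40 → max 280
D regrets: 180, 300, 210, 350, 150 → max 350
E regrets: 0, 0, 0, 0, 30 → max 30
Smallest max regret = 30 → E.
Row averages: A=184, B=172, C=182, D=76, E=308
Highest average = 308 → E.

minimax regret → E; laplace → E (agree)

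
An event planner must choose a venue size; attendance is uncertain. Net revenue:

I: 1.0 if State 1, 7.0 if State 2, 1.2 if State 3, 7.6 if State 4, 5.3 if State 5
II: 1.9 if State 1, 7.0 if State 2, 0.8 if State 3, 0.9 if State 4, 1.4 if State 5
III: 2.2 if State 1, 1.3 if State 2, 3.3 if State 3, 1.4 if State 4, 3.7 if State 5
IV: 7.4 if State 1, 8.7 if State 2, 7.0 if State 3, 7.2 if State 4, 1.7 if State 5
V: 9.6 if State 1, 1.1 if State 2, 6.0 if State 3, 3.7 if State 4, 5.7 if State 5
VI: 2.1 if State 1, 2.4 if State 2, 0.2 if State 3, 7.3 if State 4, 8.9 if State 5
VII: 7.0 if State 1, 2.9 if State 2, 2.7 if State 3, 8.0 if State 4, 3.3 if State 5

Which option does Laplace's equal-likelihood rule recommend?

Row averages: I=4.42, II=2.4, III=2.38, IV=6.4, V=5.22, VI=4.18, VII=4.78
Highest average = 6.4 → IV.

IV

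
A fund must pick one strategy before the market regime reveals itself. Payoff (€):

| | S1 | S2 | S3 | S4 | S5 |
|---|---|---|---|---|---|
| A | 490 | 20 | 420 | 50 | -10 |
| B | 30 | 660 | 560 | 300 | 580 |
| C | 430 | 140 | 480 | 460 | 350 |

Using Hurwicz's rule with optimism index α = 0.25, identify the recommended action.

A: 0.25·490 + 0.75·(-10) = 115
B: 0.25·660 + 0.75·30 = 187.5
C: 0.25·480 + 0.75·140 = 225
Highest Hurwicz score = 225 → C.

C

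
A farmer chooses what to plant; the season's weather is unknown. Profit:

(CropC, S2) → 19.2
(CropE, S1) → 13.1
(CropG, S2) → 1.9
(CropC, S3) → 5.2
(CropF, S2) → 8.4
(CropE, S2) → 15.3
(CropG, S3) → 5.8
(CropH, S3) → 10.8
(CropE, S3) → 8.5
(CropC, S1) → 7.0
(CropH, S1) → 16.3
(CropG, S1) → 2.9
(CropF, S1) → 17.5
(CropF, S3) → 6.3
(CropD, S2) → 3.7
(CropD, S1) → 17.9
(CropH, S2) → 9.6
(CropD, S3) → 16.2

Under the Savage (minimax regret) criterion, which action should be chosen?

Column bests: S1=17.9, S2=19.2, S3=16.2.
CropC regrets: 10.9, 0.0, 11.0 → max 11.0
CropG regrets: 15.0, 17.3, 10.4 → max 17.3
CropD regrets: 0.0, 15.5, 0.0 → max 15.5
CropH regrets: 1.6, 9.6, 5.4 → max 9.6
CropF regrets: 0.4, 10.8, 9.9 → max 10.8
CropE regrets: 4.8, 3.9, 7.7 → max 7.7
Smallest max regret = 7.7 → CropE.

CropE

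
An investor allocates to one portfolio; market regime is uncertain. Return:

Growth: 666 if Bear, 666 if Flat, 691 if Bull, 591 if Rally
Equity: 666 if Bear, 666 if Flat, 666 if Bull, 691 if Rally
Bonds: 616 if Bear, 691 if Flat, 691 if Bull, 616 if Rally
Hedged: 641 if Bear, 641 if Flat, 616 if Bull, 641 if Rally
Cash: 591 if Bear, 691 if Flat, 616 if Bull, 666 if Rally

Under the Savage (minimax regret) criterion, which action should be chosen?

Equity

Column bests: Bear=666, Flat=691, Bull=691, Rally=691.
Growth regrets: 0, 25, 0, 100 → max 100
Equity regrets: 0, 25, 25, 0 → max 25
Bonds regrets: 50, 0, 0, 75 → max 75
Hedged regrets: 25, 50, 75, 50 → max 75
Cash regrets: 75, 0, 75, 25 → max 75
Smallest max regret = 25 → Equity.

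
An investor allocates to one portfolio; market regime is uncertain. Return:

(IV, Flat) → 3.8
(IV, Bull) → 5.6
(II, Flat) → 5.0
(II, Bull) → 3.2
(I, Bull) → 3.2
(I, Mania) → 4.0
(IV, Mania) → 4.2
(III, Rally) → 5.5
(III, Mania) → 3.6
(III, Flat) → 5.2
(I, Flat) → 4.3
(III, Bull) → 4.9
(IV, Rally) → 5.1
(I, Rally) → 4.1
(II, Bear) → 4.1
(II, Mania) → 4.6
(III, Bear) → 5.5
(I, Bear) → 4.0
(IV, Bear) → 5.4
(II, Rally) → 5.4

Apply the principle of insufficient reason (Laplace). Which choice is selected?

Row averages: I=3.92, II=4.46, III=4.94, IV=4.82
Highest average = 4.94 → III.

III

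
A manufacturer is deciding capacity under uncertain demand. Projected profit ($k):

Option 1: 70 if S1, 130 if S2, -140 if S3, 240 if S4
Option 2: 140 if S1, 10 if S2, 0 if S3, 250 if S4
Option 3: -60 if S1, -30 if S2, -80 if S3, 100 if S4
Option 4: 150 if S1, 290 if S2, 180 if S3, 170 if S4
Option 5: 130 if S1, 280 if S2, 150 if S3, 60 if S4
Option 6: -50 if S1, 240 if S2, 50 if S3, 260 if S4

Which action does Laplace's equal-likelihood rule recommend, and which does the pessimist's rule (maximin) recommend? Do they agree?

Row averages: Option 1=75, Option 2=100, Option 3=-17.5, Option 4=197.5, Option 5=155, Option 6=125
Highest average = 197.5 → Option 4.
Row minima: Option 1=-140, Option 2=0, Option 3=-80, Option 4=150, Option 5=60, Option 6=-50
Best worst-case = 150 → Option 4.

laplace → Option 4; maximin → Option 4 (agree)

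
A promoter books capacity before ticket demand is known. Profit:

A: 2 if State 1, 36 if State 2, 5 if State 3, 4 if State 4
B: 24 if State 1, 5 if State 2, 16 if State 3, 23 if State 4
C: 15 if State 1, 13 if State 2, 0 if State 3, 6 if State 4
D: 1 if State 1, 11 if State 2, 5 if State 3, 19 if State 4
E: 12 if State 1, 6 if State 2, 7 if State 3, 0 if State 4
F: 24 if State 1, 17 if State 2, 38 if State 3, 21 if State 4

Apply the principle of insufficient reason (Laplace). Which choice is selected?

Row averages: A=11.75, B=17, C=8.5, D=9, E=6.25, F=25
Highest average = 25 → F.

F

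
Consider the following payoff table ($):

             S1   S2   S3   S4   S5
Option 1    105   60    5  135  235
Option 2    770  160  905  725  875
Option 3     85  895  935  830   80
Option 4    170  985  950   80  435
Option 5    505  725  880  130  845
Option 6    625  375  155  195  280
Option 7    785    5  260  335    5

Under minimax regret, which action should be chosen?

Column bests: S1=785, S2=985, S3=950, S4=830, S5=875.
Option 1 regrets: 680, 925, 945, 695, 640 → max 945
Option 2 regrets: 15, 825, 45, 105, 0 → max 825
Option 3 regrets: 700, 90, 15, 0, 795 → max 795
Option 4 regrets: 615, 0, 0, 750, 440 → max 750
Option 5 regrets: 280, 260, 70, 700, 30 → max 700
Option 6 regrets: 160, 610, 795, 635, 595 → max 795
Option 7 regrets: 0, 980, 690, 495, 870 → max 980
Smallest max regret = 700 → Option 5.

Option 5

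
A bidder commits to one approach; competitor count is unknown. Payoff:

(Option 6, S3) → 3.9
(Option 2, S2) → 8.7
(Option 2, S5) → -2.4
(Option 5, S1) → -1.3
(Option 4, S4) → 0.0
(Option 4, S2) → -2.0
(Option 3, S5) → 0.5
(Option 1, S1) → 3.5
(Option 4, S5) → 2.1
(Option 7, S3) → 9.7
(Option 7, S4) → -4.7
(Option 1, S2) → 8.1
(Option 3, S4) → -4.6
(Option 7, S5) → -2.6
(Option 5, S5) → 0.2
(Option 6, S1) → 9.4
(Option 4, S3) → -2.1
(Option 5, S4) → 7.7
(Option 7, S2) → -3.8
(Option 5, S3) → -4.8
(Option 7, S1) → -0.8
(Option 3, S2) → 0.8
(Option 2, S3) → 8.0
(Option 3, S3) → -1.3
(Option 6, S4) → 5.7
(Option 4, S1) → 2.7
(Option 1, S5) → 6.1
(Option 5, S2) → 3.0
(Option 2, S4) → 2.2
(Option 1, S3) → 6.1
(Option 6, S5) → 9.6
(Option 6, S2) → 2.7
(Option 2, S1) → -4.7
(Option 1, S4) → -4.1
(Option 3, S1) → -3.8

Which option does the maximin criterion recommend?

Option 6

Row minima: Option 1=-4.1, Option 2=-4.7, Option 3=-4.6, Option 4=-2.1, Option 5=-4.8, Option 6=2.7, Option 7=-4.7
Best worst-case = 2.7 → Option 6.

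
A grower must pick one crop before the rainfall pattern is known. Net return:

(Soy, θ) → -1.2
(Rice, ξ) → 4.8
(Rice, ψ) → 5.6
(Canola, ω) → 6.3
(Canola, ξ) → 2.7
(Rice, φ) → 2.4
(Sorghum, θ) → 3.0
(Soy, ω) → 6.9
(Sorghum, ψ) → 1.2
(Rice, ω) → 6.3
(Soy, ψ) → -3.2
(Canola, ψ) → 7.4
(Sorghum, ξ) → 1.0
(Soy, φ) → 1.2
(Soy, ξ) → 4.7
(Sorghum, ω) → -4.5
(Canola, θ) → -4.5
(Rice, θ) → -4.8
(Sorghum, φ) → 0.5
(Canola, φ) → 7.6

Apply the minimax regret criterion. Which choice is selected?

Canola

Column bests: θ=3.0, φ=7.6, ψ=7.4, ω=6.9, ξ=4.8.
Rice regrets: 7.8, 5.2, 1.8, 0.6, 0.0 → max 7.8
Canola regrets: 7.5, 0.0, 0.0, 0.6, 2.1 → max 7.5
Soy regrets: 4.2, 6.4, 10.6, 0.0, 0.1 → max 10.6
Sorghum regrets: 0.0, 7.1, 6.2, 11.4, 3.8 → max 11.4
Smallest max regret = 7.5 → Canola.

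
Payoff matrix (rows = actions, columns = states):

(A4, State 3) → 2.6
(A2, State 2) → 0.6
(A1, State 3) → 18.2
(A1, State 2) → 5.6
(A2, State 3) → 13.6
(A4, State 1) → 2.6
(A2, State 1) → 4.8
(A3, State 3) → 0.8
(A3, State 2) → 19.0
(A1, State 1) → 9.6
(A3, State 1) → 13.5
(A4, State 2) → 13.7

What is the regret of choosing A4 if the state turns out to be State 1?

10.9

Best payoff under State 1 is 13.5.
Regret = 13.5 − 2.6 = 10.9.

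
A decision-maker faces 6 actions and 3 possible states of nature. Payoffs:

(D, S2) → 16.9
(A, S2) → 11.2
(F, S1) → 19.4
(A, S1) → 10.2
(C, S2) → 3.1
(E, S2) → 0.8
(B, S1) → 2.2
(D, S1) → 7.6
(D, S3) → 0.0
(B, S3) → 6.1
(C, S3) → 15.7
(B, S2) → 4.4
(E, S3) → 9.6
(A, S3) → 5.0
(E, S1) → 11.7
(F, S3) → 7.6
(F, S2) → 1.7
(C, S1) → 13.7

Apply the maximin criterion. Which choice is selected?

A

Row minima: A=5.0, B=2.2, C=3.1, D=0.0, E=0.8, F=1.7
Best worst-case = 5.0 → A.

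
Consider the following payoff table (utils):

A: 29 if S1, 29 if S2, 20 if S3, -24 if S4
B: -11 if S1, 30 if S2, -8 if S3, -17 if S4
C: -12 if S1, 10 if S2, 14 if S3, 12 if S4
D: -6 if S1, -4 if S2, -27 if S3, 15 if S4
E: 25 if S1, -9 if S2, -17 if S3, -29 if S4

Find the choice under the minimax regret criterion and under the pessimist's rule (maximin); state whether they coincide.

minimax regret → A; maximin → C (disagree)

Column bests: S1=29, S2=30, S3=20, S4=15.
A regrets: 0, 1, 0, 39 → max 39
B regrets: 40, 0, 28, 32 → max 40
C regrets: 41, 20, 6, 3 → max 41
D regrets: 35, 34, 47, 0 → max 47
E regrets: 4, 39, 37, 44 → max 44
Smallest max regret = 39 → A.
Row minima: A=-24, B=-17, C=-12, D=-27, E=-29
Best worst-case = -12 → C.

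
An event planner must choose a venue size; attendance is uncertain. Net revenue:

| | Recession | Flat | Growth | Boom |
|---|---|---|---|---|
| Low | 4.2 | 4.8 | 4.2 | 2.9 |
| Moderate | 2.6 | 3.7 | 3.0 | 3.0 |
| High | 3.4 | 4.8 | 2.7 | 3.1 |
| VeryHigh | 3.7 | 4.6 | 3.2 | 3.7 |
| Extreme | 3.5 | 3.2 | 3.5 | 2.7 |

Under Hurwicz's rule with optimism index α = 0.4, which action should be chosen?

VeryHigh

Low: 0.4·4.8 + 0.6·2.9 = 3.66
Moderate: 0.4·3.7 + 0.6·2.6 = 3.04
High: 0.4·4.8 + 0.6·2.7 = 3.54
VeryHigh: 0.4·4.6 + 0.6·3.2 = 3.76
Extreme: 0.4·3.5 + 0.6·2.7 = 3.02
Highest Hurwicz score = 3.76 → VeryHigh.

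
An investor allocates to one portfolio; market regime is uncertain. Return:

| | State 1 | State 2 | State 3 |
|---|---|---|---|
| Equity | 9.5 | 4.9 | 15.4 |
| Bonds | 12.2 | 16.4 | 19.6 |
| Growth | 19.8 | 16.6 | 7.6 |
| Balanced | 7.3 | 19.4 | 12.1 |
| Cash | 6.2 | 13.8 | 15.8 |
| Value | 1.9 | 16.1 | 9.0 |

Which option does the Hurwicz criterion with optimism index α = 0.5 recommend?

Equity: 0.5·15.4 + 0.5·4.9 = 10.15
Bonds: 0.5·19.6 + 0.5·12.2 = 15.9
Growth: 0.5·19.8 + 0.5·7.6 = 13.7
Balanced: 0.5·19.4 + 0.5·7.3 = 13.35
Cash: 0.5·15.8 + 0.5·6.2 = 11
Value: 0.5·16.1 + 0.5·1.9 = 9
Highest Hurwicz score = 15.9 → Bonds.

Bonds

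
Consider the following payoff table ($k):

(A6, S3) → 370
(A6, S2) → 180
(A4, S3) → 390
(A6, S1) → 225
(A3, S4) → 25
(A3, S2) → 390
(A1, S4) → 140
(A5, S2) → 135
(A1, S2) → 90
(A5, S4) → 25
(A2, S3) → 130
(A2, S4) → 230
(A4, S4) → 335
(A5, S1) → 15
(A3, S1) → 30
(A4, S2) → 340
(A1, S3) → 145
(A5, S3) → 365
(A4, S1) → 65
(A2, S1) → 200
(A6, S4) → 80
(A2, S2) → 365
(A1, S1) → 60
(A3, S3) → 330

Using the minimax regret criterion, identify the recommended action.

A4

Column bests: S1=225, S2=390, S3=390, S4=335.
A1 regrets: 165, 300, 245, 195 → max 300
A2 regrets: 25, 25, 260, 105 → max 260
A3 regrets: 195, 0, 60, 310 → max 310
A4 regrets: 160, 50, 0, 0 → max 160
A5 regrets: 210, 255, 25, 310 → max 310
A6 regrets: 0, 210, 20, 255 → max 255
Smallest max regret = 160 → A4.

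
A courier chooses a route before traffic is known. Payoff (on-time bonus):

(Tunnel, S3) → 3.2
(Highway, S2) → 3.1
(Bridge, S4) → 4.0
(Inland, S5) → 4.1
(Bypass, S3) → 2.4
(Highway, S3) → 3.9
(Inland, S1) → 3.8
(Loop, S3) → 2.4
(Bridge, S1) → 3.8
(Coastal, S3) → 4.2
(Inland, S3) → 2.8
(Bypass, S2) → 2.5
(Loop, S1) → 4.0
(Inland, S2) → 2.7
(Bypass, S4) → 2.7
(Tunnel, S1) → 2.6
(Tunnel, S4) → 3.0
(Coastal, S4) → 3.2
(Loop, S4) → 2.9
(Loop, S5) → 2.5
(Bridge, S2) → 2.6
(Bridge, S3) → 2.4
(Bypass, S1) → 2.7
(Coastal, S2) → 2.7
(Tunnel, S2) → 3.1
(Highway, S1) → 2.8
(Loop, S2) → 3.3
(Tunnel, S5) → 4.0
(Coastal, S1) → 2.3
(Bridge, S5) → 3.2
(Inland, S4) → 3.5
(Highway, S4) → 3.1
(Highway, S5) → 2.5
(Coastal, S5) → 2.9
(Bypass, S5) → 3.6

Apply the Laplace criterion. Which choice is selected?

Row averages: Tunnel=3.18, Bypass=2.78, Loop=3.02, Coastal=3.06, Inland=3.38, Bridge=3.2, Highway=3.08
Highest average = 3.38 → Inland.

Inland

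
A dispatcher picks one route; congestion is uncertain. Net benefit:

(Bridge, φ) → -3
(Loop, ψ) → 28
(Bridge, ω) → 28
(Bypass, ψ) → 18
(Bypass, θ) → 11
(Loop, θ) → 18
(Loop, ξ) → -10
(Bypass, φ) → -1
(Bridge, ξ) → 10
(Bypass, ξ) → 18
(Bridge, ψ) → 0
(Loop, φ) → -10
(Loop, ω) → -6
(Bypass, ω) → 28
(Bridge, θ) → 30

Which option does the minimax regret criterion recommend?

Column bests: θ=30, φ=-1, ψ=28, ω=28, ξ=18.
Loop regrets: 12, 9, 0, 34, 28 → max 34
Bridge regrets: 0, 2, 28, 0, 8 → max 28
Bypass regrets: 19, 0, 10, 0, 0 → max 19
Smallest max regret = 19 → Bypass.

Bypass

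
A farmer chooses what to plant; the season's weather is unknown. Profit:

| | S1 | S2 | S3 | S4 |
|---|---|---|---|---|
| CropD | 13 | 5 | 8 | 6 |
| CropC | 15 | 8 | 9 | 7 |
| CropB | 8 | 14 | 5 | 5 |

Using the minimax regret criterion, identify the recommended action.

Column bests: S1=15, S2=14, S3=9, S4=7.
CropD regrets: 2, 9, 1, 1 → max 9
CropC regrets: 0, 6, 0, 0 → max 6
CropB regrets: 7, 0, 4, 2 → max 7
Smallest max regret = 6 → CropC.

CropC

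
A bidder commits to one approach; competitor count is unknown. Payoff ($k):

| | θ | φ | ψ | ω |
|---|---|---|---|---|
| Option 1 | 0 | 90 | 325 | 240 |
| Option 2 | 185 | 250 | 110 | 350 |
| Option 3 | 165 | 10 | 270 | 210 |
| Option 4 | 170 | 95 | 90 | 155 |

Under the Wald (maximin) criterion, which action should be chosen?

Option 2

Row minima: Option 1=0, Option 2=110, Option 3=10, Option 4=90
Best worst-case = 110 → Option 2.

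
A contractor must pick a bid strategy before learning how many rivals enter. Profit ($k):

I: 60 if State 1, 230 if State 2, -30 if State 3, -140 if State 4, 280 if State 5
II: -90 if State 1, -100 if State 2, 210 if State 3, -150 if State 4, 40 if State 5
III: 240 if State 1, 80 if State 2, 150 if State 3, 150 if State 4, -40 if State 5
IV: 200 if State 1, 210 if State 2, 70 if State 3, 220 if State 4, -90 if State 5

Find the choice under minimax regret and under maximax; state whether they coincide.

minimax regret → III; maximax → I (disagree)

Column bests: State 1=240, State 2=230, State 3=210, State 4=220, State 5=280.
I regrets: 180, 0, 240, 360, 0 → max 360
II regrets: 330, 330, 0, 370, 240 → max 370
III regrets: 0, 150, 60, 70, 320 → max 320
IV regrets: 40, 20, 140, 0, 370 → max 370
Smallest max regret = 320 → III.
Row maxima: I=280, II=210, III=240, IV=220
Best best-case = 280 → I.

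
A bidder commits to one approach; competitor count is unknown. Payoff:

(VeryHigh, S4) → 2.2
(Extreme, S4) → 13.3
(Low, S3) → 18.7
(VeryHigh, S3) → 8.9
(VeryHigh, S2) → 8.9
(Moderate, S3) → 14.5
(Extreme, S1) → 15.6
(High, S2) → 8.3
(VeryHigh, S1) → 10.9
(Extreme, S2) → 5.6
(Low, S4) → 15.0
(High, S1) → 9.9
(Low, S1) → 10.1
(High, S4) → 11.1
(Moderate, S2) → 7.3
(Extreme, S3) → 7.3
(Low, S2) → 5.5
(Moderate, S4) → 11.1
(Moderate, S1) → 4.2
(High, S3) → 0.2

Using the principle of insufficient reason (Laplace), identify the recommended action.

Row averages: Low=12.325, Moderate=9.275, High=7.375, VeryHigh=7.725, Extreme=10.45
Highest average = 12.325 → Low.

Low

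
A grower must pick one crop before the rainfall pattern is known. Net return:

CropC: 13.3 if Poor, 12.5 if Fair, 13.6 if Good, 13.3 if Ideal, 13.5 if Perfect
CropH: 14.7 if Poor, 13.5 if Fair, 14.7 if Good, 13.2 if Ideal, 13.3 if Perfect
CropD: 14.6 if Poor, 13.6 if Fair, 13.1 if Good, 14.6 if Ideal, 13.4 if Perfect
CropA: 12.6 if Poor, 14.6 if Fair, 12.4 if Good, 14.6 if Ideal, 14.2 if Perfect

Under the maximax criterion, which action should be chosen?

CropH

Row maxima: CropC=13.6, CropH=14.7, CropD=14.6, CropA=14.6
Best best-case = 14.7 → CropH.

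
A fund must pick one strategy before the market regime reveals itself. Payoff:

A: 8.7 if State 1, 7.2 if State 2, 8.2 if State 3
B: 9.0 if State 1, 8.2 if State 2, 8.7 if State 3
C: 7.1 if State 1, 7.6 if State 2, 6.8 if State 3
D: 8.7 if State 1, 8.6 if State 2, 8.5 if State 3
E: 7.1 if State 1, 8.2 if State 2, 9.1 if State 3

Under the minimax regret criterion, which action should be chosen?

Column bests: State 1=9.0, State 2=8.6, State 3=9.1.
A regrets: 0.3, 1.4, 0.9 → max 1.4
B regrets: 0.0, 0.4, 0.4 → max 0.4
C regrets: 1.9, 1.0, 2.3 → max 2.3
D regrets: 0.3, 0.0, 0.6 → max 0.6
E regrets: 1.9, 0.4, 0.0 → max 1.9
Smallest max regret = 0.4 → B.

B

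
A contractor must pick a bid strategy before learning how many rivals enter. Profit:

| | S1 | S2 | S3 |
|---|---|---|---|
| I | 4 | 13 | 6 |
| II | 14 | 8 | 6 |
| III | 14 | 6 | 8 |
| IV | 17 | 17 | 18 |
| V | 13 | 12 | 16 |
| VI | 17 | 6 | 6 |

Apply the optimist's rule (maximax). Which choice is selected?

IV

Row maxima: I=13, II=14, III=14, IV=18, V=16, VI=17
Best best-case = 18 → IV.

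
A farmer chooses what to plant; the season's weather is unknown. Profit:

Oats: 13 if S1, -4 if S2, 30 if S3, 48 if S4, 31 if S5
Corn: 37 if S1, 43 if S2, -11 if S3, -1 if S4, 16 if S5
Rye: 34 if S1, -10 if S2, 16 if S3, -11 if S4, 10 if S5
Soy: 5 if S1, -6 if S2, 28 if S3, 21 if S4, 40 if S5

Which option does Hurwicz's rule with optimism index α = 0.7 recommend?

Oats: 0.7·48 + 0.3·(-4) = 32.4
Corn: 0.7·43 + 0.3·(-11) = 26.8
Rye: 0.7·34 + 0.3·(-11) = 20.5
Soy: 0.7·40 + 0.3·(-6) = 26.2
Highest Hurwicz score = 32.4 → Oats.

Oats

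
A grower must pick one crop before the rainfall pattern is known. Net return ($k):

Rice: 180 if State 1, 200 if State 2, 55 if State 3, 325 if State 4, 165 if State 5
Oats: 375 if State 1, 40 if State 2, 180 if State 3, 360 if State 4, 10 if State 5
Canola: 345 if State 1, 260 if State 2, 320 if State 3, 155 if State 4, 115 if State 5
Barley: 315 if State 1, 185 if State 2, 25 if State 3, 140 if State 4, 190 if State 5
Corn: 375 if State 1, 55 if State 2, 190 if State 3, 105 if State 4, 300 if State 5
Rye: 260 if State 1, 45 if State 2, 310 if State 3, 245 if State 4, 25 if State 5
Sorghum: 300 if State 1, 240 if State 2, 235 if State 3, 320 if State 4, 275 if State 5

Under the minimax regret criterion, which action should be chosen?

Sorghum

Column bests: State 1=375, State 2=260, State 3=320, State 4=360, State 5=300.
Rice regrets: 195, 60, 265, 35, 135 → max 265
Oats regrets: 0, 220, 140, 0, 290 → max 290
Canola regrets: 30, 0, 0, 205, 185 → max 205
Barley regrets: 60, 75, 295, 220, 110 → max 295
Corn regrets: 0, 205, 130, 255, 0 → max 255
Rye regrets: 115, 215, 10, 115, 275 → max 275
Sorghum regrets: 75, 20, 85, 40, 25 → max 85
Smallest max regret = 85 → Sorghum.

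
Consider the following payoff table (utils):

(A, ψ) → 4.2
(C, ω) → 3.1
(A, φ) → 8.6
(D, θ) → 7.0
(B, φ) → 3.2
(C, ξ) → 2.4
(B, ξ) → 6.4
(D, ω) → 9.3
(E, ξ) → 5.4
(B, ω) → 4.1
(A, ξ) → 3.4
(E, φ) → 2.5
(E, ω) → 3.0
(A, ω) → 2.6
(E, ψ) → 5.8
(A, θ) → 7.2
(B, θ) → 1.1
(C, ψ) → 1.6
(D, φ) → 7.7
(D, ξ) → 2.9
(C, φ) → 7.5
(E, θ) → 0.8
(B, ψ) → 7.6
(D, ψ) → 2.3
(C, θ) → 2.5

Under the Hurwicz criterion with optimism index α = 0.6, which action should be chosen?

D

A: 0.6·8.6 + 0.4·2.6 = 6.2
B: 0.6·7.6 + 0.4·1.1 = 5
C: 0.6·7.5 + 0.4·1.6 = 5.14
D: 0.6·9.3 + 0.4·2.3 = 6.5
E: 0.6·5.8 + 0.4·0.8 = 3.8
Highest Hurwicz score = 6.5 → D.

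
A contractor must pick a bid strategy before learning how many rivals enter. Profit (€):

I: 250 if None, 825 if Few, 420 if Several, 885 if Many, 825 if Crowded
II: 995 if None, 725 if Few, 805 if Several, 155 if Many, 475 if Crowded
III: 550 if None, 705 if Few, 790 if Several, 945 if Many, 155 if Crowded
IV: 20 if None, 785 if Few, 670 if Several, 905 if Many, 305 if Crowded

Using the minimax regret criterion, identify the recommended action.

III

Column bests: None=995, Few=825, Several=805, Many=945, Crowded=825.
I regrets: 745, 0, 385, 60, 0 → max 745
II regrets: 0, 100, 0, 790, 350 → max 790
III regrets: 445, 120, 15, 0, 670 → max 670
IV regrets: 975, 40, 135, 40, 520 → max 975
Smallest max regret = 670 → III.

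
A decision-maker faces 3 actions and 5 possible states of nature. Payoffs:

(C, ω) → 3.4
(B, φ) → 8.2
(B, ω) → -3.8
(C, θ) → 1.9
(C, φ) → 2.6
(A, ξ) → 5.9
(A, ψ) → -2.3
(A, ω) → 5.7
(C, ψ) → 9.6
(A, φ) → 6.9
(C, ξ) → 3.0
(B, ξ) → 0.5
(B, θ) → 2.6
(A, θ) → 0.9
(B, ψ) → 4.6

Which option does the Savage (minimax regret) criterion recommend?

Column bests: θ=2.6, φ=8.2, ψ=9.6, ω=5.7, ξ=5.9.
A regrets: 1.7, 1.3, 11.9, 0.0, 0.0 → max 11.9
B regrets: 0.0, 0.0, 5.0, 9.5, 5.4 → max 9.5
C regrets: 0.7, 5.6, 0.0, 2.3, 2.9 → max 5.6
Smallest max regret = 5.6 → C.

C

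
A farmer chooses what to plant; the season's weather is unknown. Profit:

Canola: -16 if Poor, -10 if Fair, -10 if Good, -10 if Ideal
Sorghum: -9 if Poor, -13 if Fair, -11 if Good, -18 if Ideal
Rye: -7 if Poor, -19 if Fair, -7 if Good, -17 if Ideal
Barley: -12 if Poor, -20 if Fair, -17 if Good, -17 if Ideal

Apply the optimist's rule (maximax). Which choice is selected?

Rye

Row maxima: Canola=-10, Sorghum=-9, Rye=-7, Barley=-12
Best best-case = -7 → Rye.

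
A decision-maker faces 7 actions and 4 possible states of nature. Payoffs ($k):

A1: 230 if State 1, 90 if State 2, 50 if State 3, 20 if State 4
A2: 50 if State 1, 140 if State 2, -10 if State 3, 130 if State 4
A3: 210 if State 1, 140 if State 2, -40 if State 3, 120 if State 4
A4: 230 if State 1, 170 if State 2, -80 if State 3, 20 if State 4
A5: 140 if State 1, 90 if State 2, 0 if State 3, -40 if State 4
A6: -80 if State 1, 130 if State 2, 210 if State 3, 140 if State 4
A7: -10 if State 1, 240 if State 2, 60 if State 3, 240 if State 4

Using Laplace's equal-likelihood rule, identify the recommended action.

A7

Row averages: A1=97.5, A2=77.5, A3=107.5, A4=85, A5=47.5, A6=100, A7=132.5
Highest average = 132.5 → A7.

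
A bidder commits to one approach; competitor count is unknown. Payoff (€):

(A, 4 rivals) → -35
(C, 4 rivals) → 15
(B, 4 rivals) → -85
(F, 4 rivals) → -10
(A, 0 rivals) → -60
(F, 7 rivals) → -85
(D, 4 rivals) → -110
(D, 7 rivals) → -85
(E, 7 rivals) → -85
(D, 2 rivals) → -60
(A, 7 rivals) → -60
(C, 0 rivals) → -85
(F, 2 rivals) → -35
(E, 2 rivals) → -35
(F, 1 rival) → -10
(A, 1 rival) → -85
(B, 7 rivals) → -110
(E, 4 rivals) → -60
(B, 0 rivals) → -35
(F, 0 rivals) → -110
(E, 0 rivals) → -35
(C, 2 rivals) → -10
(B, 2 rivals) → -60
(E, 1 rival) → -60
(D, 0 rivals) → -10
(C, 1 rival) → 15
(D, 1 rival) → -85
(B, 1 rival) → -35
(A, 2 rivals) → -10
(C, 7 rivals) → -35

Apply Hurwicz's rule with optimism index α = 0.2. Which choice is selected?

C

A: 0.2·(-10) + 0.8·(-85) = -70
B: 0.2·(-35) + 0.8·(-110) = -95
C: 0.2·15 + 0.8·(-85) = -65
D: 0.2·(-10) + 0.8·(-110) = -90
E: 0.2·(-35) + 0.8·(-85) = -75
F: 0.2·(-10) + 0.8·(-110) = -90
Highest Hurwicz score = -65 → C.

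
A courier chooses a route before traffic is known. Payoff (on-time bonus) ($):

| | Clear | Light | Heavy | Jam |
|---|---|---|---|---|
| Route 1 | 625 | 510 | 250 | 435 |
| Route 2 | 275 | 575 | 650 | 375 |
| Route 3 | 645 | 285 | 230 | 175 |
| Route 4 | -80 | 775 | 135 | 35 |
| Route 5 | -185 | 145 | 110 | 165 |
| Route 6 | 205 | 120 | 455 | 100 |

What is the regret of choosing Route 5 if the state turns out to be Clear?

Best payoff under Clear is 645.
Regret = 645 − (-185) = 830.

830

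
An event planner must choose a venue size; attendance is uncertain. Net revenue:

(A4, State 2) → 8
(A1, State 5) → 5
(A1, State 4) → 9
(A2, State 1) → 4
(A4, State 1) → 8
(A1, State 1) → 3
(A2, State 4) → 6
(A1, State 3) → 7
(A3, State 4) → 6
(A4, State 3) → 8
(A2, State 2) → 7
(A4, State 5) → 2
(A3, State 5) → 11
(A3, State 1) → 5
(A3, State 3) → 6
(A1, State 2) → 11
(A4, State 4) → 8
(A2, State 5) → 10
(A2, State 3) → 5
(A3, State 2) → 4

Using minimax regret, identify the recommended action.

A2

Column bests: State 1=8, State 2=11, State 3=8, State 4=9, State 5=11.
A1 regrets: 5, 0, 1, 0, 6 → max 6
A2 regrets: 4, 4, 3, 3, 1 → max 4
A3 regrets: 3, 7, 2, 3, 0 → max 7
A4 regrets: 0, 3, 0, 1, 9 → max 9
Smallest max regret = 4 → A2.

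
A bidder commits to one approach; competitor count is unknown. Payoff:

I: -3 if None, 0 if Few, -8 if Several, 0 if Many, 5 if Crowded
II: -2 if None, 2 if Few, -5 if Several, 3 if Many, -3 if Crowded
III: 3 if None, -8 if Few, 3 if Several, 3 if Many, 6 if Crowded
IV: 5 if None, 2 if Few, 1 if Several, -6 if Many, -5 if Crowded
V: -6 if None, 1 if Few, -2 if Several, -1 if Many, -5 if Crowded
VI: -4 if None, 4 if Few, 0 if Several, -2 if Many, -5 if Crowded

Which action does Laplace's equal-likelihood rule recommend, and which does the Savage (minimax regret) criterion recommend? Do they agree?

Row averages: I=-1.2, II=-1, III=1.4, IV=-0.6, V=-2.6, VI=-1.4
Highest average = 1.4 → III.
Column bests: None=5, Few=4, Several=3, Many=3, Crowded=6.
I regrets: 8, 4, 11, 3, 1 → max 11
II regrets: 7, 2, 8, 0, 9 → max 9
III regrets: 2, 12, 0, 0, 0 → max 12
IV regrets: 0, 2, 2, 9, 11 → max 11
V regrets: 11, 3, 5, 4, 11 → max 11
VI regrets: 9, 0, 3, 5, 11 → max 11
Smallest max regret = 9 → II.

laplace → III; minimax regret → II (disagree)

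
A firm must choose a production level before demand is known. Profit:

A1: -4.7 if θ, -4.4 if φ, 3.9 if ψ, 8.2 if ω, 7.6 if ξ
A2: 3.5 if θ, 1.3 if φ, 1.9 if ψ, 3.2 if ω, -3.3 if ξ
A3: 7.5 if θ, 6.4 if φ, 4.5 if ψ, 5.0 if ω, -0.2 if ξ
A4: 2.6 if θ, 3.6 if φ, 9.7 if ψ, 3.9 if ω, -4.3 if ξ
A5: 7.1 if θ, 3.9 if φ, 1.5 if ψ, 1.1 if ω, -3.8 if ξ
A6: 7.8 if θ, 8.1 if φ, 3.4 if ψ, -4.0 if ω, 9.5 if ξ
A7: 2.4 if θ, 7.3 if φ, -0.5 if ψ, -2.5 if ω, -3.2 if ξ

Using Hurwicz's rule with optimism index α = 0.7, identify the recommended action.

A1: 0.7·8.2 + 0.3·(-4.7) = 4.33
A2: 0.7·3.5 + 0.3·(-3.3) = 1.46
A3: 0.7·7.5 + 0.3·(-0.2) = 5.19
A4: 0.7·9.7 + 0.3·(-4.3) = 5.5
A5: 0.7·7.1 + 0.3·(-3.8) = 3.83
A6: 0.7·9.5 + 0.3·(-4.0) = 5.45
A7: 0.7·7.3 + 0.3·(-3.2) = 4.15
Highest Hurwicz score = 5.5 → A4.

A4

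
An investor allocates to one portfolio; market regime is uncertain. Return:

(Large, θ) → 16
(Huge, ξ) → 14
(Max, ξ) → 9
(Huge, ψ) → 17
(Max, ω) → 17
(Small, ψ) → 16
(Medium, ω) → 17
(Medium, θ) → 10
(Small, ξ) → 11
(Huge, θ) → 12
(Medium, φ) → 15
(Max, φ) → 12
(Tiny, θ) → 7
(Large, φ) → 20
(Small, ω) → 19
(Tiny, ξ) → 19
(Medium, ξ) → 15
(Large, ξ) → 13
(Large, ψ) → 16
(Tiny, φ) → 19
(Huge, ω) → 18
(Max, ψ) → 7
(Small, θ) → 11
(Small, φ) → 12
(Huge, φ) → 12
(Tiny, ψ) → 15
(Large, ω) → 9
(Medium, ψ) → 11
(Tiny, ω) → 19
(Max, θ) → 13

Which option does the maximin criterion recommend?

Huge

Row minima: Tiny=7, Small=11, Medium=10, Large=9, Huge=12, Max=7
Best worst-case = 12 → Huge.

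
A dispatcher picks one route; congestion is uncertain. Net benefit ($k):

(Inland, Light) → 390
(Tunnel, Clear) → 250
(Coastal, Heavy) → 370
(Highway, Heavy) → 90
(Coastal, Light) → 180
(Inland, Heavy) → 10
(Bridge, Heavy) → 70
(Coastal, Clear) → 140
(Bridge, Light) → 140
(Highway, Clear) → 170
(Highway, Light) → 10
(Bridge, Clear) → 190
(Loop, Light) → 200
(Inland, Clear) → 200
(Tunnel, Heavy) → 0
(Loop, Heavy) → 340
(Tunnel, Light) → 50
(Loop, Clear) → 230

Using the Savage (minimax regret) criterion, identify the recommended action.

Column bests: Clear=250, Light=390, Heavy=370.
Coastal regrets: 110, 210, 0 → max 210
Bridge regrets: 60, 250, 300 → max 300
Loop regrets: 20, 190, 30 → max 190
Highway regrets: 80, 380, 280 → max 380
Tunnel regrets: 0, 340, 370 → max 370
Inland regrets: 50, 0, 360 → max 360
Smallest max regret = 190 → Loop.

Loop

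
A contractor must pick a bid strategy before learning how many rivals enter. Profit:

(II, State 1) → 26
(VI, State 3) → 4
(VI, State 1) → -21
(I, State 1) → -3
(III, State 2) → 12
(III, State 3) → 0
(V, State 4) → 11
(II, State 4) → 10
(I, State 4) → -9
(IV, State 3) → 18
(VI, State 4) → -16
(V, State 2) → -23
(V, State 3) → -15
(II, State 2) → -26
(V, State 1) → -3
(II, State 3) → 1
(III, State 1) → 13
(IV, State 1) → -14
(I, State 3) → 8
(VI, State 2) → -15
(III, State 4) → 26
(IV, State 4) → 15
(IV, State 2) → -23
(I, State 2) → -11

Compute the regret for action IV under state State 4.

11

Best payoff under State 4 is 26.
Regret = 26 − 15 = 11.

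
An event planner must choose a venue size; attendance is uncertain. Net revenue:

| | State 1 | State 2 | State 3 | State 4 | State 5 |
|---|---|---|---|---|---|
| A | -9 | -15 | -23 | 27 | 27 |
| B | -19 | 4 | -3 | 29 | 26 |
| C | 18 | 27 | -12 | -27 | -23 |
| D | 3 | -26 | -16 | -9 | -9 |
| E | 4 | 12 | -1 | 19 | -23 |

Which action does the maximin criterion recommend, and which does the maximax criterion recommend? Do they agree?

maximin → B; maximax → B (agree)

Row minima: A=-23, B=-19, C=-27, D=-26, E=-23
Best worst-case = -19 → B.
Row maxima: A=27, B=29, C=27, D=3, E=19
Best best-case = 29 → B.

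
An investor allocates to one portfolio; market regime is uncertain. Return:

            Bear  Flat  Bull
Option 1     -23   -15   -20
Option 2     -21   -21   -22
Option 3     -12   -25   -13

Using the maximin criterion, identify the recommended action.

Option 2

Row minima: Option 1=-23, Option 2=-22, Option 3=-25
Best worst-case = -22 → Option 2.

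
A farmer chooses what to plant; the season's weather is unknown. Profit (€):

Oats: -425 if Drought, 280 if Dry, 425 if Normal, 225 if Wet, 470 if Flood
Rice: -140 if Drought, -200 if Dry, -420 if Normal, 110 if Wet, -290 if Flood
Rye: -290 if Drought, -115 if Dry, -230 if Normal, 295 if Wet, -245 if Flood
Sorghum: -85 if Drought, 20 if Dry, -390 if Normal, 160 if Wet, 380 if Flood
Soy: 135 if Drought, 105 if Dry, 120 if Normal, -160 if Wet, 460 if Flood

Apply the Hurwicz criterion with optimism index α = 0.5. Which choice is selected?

Oats: 0.5·470 + 0.5·(-425) = 22.5
Rice: 0.5·110 + 0.5·(-420) = -155
Rye: 0.5·295 + 0.5·(-290) = 2.5
Sorghum: 0.5·380 + 0.5·(-390) = -5
Soy: 0.5·460 + 0.5·(-160) = 150
Highest Hurwicz score = 150 → Soy.

Soy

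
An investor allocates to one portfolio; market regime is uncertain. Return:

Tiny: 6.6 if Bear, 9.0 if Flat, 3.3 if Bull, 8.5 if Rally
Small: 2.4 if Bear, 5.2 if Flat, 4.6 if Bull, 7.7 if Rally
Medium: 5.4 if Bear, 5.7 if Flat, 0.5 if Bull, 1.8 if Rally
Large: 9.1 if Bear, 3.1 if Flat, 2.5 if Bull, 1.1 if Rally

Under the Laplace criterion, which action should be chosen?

Row averages: Tiny=6.85, Small=4.975, Medium=3.35, Large=3.95
Highest average = 6.85 → Tiny.

Tiny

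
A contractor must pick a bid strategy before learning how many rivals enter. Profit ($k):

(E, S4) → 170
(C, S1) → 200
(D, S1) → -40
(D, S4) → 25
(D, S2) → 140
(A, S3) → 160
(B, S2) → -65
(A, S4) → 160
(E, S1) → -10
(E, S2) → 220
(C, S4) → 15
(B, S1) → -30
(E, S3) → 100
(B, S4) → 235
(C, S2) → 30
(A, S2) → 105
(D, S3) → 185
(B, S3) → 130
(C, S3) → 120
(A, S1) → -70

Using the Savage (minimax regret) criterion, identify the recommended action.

E

Column bests: S1=200, S2=220, S3=185, S4=235.
A regrets: 270, 115, 25, 75 → max 270
B regrets: 230, 285, 55, 0 → max 285
C regrets: 0, 190, 65, 220 → max 220
D regrets: 240, 80, 0, 210 → max 240
E regrets: 210, 0, 85, 65 → max 210
Smallest max regret = 210 → E.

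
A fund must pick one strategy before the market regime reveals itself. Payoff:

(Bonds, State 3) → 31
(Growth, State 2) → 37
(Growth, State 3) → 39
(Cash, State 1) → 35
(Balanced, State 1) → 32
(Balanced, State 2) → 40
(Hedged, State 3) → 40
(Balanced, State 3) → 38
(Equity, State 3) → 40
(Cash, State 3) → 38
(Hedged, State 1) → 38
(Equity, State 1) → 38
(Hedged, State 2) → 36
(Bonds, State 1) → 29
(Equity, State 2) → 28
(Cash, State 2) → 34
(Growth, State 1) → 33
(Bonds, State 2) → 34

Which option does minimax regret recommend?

Hedged

Column bests: State 1=38, State 2=40, State 3=40.
Cash regrets: 3, 6, 2 → max 6
Bonds regrets: 9, 6, 9 → max 9
Balanced regrets: 6, 0, 2 → max 6
Equity regrets: 0, 12, 0 → max 12
Hedged regrets: 0, 4, 0 → max 4
Growth regrets: 5, 3, 1 → max 5
Smallest max regret = 4 → Hedged.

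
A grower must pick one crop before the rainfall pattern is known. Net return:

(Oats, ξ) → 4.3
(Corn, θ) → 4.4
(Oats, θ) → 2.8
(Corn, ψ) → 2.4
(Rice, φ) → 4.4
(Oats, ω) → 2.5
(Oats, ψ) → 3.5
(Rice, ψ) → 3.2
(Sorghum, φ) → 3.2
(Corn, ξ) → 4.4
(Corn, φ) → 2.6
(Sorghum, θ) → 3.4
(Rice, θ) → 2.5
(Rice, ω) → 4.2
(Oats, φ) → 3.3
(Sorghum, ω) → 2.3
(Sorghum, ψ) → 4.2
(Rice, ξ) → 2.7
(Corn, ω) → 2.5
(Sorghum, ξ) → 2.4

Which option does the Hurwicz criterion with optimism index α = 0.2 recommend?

Rice

Rice: 0.2·4.4 + 0.8·2.5 = 2.88
Corn: 0.2·4.4 + 0.8·2.4 = 2.8
Sorghum: 0.2·4.2 + 0.8·2.3 = 2.68
Oats: 0.2·4.3 + 0.8·2.5 = 2.86
Highest Hurwicz score = 2.88 → Rice.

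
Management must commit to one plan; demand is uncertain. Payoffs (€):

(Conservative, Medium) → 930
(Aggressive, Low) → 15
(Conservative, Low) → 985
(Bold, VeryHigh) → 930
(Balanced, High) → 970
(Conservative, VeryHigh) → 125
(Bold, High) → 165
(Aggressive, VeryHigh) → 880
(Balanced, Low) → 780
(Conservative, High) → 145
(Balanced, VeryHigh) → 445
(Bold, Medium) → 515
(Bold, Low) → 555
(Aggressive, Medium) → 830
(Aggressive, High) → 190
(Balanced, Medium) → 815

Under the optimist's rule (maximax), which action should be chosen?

Row maxima: Conservative=985, Balanced=970, Aggressive=880, Bold=930
Best best-case = 985 → Conservative.

Conservative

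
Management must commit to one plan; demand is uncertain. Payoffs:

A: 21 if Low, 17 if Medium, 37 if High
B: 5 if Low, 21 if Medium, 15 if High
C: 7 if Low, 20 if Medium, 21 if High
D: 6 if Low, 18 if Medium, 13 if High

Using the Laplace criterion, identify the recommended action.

Row averages: A=25, B=41/3, C=16, D=37/3
Highest average = 25 → A.

A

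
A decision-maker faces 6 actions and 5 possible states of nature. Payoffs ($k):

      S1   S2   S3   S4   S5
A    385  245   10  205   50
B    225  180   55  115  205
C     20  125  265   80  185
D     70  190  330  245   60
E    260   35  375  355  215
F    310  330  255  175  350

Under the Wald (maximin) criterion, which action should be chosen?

F

Row minima: A=10, B=55, C=20, D=60, E=35, F=175
Best worst-case = 175 → F.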